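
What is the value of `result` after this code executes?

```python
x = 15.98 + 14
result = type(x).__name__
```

x is float; result = 'float'

'float'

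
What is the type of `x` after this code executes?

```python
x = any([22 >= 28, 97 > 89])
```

any() returns bool

bool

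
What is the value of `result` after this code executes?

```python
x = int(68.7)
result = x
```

x = 68; result = 68

68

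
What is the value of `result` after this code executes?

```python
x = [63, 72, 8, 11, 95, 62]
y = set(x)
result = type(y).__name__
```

x is list; y is set; result = 'set'

'set'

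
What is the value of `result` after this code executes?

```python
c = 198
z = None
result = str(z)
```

c = 198; z = None; result = 'None'

'None'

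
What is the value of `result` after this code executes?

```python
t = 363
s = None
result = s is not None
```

t = 363; s = None; result = False

False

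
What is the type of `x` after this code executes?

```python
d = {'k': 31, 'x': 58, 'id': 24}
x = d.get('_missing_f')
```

dict.get() returns None when key not found

NoneType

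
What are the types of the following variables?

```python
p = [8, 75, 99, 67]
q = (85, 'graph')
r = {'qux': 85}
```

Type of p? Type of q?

p is assigned a list literal (square brackets); q is assigned a tuple (parenthesized, comma-separated values)

list, tuple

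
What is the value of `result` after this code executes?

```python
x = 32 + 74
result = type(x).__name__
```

x is int; result = 'int'

'int'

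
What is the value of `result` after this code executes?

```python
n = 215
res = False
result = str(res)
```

n = 215; res = False; result = 'False'

'False'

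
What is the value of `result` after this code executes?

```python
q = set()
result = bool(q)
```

q = set(); result = False

False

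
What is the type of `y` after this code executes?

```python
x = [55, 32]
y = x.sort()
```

list.sort() returns None (mutates in place)

NoneType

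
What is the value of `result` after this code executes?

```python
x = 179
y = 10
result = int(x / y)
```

x = 179; y = 10; result = 17

17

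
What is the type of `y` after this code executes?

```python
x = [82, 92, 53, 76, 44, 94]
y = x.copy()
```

list.copy() returns list

list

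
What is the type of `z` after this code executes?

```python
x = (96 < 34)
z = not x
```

'not' returns bool

bool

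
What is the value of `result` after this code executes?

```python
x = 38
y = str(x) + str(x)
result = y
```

x = 38; y = '3838'; result = '3838'

'3838'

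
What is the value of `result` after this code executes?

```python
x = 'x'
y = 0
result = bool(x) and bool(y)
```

x = 'x'; y = 0; result = False

False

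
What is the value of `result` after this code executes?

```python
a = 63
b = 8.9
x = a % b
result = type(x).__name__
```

a is int; b is float; x is float; result = 'float'

'float'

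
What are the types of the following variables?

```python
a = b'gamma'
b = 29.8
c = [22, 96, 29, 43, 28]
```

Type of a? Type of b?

a is assigned a bytes literal (b'...' prefix); b is assigned a number with a decimal point, so it is a float

bytes, float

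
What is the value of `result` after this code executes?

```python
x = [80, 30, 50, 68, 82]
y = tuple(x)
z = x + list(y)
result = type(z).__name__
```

x is list; y is tuple; z is list; result = 'list'

'list'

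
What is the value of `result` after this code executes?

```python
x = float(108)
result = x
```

x = 108.0; result = 108.0

108.0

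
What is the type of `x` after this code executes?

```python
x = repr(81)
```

repr() returns str

str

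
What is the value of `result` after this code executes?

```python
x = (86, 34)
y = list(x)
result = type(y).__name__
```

x is tuple; y is list; result = 'list'

'list'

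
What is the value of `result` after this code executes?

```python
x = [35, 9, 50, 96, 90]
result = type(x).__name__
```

x is list; result = 'list'

'list'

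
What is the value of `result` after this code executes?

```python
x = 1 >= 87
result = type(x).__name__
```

x is bool; result = 'bool'

'bool'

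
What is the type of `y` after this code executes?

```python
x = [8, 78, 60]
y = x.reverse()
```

list.reverse() returns None

NoneType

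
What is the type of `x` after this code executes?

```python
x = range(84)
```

range() returns a range object

range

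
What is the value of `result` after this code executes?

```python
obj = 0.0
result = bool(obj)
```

obj = 0.0; result = False

False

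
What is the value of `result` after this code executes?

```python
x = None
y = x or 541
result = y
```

x = None; y = 541; result = 541

541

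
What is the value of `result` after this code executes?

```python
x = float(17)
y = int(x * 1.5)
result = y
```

x = 17.0; y = 25; result = 25

25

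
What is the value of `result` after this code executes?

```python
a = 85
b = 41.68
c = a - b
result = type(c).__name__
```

a is int; b is float; c is float; result = 'float'

'float'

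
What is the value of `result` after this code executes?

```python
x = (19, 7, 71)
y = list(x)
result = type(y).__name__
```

x is tuple; y is list; result = 'list'

'list'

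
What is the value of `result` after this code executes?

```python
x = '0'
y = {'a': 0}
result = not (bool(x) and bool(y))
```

x = '0'; y = {'a': 0}; result = False

False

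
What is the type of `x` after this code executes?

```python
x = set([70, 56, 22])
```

set() constructor returns set

set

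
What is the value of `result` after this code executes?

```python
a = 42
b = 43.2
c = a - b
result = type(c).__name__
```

a is int; b is float; c is float; result = 'float'

'float'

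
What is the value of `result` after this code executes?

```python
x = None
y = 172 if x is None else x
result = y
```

x = None; y = 172; result = 172

172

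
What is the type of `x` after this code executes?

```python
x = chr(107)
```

chr() returns str (single char)

str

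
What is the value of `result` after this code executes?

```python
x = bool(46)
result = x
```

x = True; result = True

True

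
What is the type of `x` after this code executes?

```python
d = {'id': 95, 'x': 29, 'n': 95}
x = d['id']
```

Accessing dict[str, int] with str key returns int

int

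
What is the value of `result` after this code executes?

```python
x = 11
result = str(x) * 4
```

x = 11; result = '11111111'

'11111111'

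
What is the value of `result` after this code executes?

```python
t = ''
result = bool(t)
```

t = ''; result = False

False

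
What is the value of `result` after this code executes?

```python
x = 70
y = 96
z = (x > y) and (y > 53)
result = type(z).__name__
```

x is int; y is int; z is bool; result = 'bool'

'bool'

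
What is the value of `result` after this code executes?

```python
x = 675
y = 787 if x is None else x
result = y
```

x = 675; y = 675; result = 675

675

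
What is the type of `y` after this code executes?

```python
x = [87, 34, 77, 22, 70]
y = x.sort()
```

list.sort() returns None (mutates in place)

NoneType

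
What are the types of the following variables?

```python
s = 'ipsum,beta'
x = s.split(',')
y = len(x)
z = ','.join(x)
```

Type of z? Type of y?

str.join() returns str; len() returns int

str, int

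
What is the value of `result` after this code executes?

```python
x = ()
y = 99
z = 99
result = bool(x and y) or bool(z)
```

x = (); y = 99; z = 99; result = True

True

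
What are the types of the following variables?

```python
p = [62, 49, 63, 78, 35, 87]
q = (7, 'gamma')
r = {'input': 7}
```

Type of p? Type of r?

p is assigned a list literal (square brackets); r is assigned a dict literal ({key: value})

list, dict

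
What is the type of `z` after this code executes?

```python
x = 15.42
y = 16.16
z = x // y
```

float // float = float

float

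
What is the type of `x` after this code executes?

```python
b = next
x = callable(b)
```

callable() returns bool

bool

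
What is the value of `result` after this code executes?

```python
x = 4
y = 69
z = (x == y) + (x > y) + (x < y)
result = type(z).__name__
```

x is int; y is int; z is int; result = 'int'

'int'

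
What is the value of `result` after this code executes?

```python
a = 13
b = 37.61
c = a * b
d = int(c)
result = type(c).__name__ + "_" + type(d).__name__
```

a is int; b is float; c is float; d is int; result = 'float_int'

'float_int'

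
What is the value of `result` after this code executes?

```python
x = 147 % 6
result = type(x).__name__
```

x is int; result = 'int'

'int'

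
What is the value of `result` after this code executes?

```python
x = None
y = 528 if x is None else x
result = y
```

x = None; y = 528; result = 528

528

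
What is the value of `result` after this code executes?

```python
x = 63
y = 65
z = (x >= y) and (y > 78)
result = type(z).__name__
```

x is int; y is int; z is bool; result = 'bool'

'bool'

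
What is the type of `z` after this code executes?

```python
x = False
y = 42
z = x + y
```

bool + int = int (bool is subclass of int)

int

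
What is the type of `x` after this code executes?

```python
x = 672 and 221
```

'and' with truthy values returns last operand (int)

int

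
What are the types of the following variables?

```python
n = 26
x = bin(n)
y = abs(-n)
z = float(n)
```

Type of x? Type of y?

bin() returns str; abs() of int returns int

str, int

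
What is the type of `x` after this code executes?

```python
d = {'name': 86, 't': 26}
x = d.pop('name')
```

dict.pop() returns the value

int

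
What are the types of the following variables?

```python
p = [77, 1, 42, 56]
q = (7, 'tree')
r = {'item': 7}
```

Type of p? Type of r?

p is assigned a list literal (square brackets); r is assigned a dict literal ({key: value})

list, dict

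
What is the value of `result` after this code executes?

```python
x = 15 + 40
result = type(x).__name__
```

x is int; result = 'int'

'int'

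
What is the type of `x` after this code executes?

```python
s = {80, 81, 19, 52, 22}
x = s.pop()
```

Popping from set[int] returns int

int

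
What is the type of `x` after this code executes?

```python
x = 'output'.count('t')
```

str.count() returns int

int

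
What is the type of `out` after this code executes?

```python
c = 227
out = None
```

None has type NoneType

NoneType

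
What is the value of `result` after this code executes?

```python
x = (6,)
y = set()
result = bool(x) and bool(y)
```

x = (6,); y = set(); result = False

False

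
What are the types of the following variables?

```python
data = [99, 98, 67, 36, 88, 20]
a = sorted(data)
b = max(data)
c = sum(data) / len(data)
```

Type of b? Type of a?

max of ints returns int; sorted() returns list

int, list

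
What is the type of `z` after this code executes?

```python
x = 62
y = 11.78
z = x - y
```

int - float = float

float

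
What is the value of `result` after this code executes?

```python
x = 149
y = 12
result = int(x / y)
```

x = 149; y = 12; result = 12

12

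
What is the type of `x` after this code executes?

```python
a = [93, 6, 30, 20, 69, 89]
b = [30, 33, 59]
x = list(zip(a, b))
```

list(zip()) returns a list of tuples

list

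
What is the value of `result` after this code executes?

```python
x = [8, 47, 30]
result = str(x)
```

x = [8, 47, 30]; result = '[8, 47, 30]'

'[8, 47, 30]'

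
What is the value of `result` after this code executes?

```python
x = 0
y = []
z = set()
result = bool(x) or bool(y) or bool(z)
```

x = 0; y = []; z = set(); result = False

False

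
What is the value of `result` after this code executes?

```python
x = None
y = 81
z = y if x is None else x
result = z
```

x = None; y = 81; z = 81; result = 81

81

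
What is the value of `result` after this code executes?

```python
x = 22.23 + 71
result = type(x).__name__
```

x is float; result = 'float'

'float'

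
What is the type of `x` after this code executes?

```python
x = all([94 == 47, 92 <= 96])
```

all() returns bool

bool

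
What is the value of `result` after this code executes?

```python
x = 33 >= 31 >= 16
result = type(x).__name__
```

x is bool; result = 'bool'

'bool'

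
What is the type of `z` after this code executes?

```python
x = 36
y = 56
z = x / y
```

int / int = float

float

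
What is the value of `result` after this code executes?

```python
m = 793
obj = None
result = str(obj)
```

m = 793; obj = None; result = 'None'

'None'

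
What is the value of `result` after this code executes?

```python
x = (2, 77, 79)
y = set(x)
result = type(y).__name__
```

x is tuple; y is set; result = 'set'

'set'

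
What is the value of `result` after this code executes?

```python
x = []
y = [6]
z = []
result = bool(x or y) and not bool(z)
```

x = []; y = [6]; z = []; result = True

True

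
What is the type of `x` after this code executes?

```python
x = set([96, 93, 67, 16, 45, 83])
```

set() constructor returns set

set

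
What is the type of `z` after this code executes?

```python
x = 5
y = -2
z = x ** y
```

int ** negative = float

float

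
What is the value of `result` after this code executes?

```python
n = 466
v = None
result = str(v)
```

n = 466; v = None; result = 'None'

'None'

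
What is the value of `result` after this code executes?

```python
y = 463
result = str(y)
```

y = 463; result = '463'

'463'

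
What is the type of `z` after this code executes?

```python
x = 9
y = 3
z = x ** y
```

positive int ** positive int = int

int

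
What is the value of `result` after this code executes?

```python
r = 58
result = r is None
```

r = 58; result = False

False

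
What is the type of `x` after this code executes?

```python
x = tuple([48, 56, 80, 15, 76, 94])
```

tuple() constructor returns tuple

tuple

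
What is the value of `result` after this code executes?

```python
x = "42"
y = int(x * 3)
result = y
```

x = '42'; y = 424242; result = 424242

424242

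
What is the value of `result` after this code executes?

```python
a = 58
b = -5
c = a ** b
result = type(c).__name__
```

a is int; b is int; c is float; result = 'float'

'float'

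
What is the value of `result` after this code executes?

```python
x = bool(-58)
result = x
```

x = True; result = True

True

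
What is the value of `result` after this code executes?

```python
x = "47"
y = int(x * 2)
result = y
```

x = '47'; y = 4747; result = 4747

4747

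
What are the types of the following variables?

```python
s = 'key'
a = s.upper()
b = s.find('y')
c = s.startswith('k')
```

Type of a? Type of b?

upper() returns str; find() returns int

str, int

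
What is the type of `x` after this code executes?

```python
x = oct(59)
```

oct() returns str representation

str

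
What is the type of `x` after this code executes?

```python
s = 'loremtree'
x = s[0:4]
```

Slicing a str returns str

str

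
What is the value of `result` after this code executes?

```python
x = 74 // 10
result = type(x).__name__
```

x is int; result = 'int'

'int'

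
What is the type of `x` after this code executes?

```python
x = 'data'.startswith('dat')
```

str.startswith() returns bool

bool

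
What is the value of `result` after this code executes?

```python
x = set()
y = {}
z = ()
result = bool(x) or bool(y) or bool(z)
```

x = set(); y = {}; z = (); result = False

False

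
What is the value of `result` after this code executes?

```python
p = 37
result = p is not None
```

p = 37; result = True

True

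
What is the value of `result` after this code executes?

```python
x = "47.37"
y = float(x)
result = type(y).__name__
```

x is str; y is float; result = 'float'

'float'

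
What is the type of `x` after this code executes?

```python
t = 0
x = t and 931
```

'and' returns first falsy value (0 is int)

int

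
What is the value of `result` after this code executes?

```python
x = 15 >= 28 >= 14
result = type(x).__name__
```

x is bool; result = 'bool'

'bool'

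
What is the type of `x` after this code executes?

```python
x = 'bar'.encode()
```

str.encode() returns bytes

bytes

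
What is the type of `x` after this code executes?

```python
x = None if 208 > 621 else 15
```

208 > 621 is False, so the else branch is taken

int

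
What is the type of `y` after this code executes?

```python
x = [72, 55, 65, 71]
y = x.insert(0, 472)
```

list.insert() returns None

NoneType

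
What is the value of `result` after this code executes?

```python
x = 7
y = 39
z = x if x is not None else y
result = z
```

x = 7; y = 39; z = 7; result = 7

7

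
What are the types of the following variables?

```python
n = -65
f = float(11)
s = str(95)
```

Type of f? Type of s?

f is assigned the result of calling float(), which returns a float; s is assigned the result of calling str(), which returns a str

float, str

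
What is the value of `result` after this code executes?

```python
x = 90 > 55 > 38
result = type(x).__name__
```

x is bool; result = 'bool'

'bool'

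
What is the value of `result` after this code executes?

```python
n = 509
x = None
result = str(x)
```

n = 509; x = None; result = 'None'

'None'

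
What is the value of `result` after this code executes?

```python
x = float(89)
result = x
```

x = 89.0; result = 89.0

89.0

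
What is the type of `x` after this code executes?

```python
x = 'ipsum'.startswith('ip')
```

str.startswith() returns bool

bool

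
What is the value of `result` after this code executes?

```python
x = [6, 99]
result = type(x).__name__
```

x is list; result = 'list'

'list'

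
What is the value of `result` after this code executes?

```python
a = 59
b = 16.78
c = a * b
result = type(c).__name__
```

a is int; b is float; c is float; result = 'float'

'float'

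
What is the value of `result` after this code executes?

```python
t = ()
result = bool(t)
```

t = (); result = False

False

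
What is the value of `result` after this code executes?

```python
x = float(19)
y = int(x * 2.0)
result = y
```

x = 19.0; y = 38; result = 38

38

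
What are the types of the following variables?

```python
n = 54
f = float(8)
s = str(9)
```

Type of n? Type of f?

n is assigned a bare integer (no decimal point), so it is an int; f is assigned the result of calling float(), which returns a float

int, float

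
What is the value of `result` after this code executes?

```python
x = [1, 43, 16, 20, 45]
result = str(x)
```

x = [1, 43, 16, 20, 45]; result = '[1, 43, 16, 20, 45]'

'[1, 43, 16, 20, 45]'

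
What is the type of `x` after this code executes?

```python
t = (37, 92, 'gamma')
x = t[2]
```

Index 2 of tuple is a str literal

str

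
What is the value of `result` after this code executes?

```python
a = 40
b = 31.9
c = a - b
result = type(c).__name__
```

a is int; b is float; c is float; result = 'float'

'float'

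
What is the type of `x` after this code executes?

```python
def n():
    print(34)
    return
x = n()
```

Bare return returns None

NoneType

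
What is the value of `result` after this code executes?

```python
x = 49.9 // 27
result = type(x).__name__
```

x is float; result = 'float'

'float'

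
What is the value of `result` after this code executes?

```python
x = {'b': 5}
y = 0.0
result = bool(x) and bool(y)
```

x = {'b': 5}; y = 0.0; result = False

False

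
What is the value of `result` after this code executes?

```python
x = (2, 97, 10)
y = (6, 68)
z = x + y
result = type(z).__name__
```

x is tuple; y is tuple; z is tuple; result = 'tuple'

'tuple'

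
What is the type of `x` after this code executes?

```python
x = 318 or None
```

'or' returns first truthy value

int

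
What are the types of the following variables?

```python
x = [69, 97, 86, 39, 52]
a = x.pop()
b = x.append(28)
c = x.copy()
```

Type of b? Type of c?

append() returns None; copy() returns list

NoneType, list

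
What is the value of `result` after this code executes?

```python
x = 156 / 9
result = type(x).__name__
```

x is float; result = 'float'

'float'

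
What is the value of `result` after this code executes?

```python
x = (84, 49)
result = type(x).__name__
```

x is tuple; result = 'tuple'

'tuple'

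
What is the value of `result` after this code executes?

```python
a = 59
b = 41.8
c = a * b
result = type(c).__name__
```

a is int; b is float; c is float; result = 'float'

'float'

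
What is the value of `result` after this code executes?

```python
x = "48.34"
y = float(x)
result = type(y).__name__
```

x is str; y is float; result = 'float'

'float'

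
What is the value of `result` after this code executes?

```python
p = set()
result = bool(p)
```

p = set(); result = False

False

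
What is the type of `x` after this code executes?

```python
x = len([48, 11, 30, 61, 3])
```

len() always returns int

int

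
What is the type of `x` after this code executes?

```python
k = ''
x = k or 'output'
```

'or' returns first truthy value (str)

str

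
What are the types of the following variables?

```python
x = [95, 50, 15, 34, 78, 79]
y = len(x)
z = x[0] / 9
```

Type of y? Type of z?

len() returns int; int / int = float

int, float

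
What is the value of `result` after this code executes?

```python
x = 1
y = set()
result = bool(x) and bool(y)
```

x = 1; y = set(); result = False

False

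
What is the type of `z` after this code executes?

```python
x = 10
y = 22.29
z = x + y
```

int + float = float

float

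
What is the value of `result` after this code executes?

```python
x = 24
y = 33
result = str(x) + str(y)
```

x = 24; y = 33; result = '2433'

'2433'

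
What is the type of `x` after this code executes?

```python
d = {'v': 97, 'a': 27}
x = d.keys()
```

.keys() returns dict_keys view

dict_keys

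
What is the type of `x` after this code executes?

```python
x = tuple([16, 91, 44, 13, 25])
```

tuple() constructor returns tuple

tuple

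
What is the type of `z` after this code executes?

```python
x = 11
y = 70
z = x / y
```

int / int = float

float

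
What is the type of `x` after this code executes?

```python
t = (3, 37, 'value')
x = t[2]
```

Index 2 of tuple is a str literal

str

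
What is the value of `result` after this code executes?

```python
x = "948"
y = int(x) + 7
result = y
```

x = '948'; y = 955; result = 955

955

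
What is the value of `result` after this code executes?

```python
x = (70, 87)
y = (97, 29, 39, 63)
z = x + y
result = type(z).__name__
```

x is tuple; y is tuple; z is tuple; result = 'tuple'

'tuple'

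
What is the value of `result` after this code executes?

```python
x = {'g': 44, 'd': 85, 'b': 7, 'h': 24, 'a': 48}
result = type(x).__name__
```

x is dict; result = 'dict'

'dict'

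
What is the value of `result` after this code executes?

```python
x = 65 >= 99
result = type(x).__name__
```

x is bool; result = 'bool'

'bool'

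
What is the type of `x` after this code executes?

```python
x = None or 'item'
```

'or' with None returns the other truthy value (str)

str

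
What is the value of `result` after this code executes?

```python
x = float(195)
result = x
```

x = 195.0; result = 195.0

195.0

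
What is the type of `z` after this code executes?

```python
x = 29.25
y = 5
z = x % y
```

float % int = float

float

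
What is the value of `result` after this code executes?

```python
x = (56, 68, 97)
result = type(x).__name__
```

x is tuple; result = 'tuple'

'tuple'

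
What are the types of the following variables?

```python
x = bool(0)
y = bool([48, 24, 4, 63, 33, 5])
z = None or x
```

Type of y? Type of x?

bool() returns bool; bool() returns bool

bool, bool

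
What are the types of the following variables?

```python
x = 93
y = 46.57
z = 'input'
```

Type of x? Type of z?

x is assigned a bare integer (no decimal point), so it is an int; z is assigned a quoted string literal, so it is a str

int, str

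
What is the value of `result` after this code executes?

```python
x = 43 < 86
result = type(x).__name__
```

x is bool; result = 'bool'

'bool'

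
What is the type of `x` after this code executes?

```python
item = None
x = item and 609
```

'and' returns first falsy value (None)

NoneType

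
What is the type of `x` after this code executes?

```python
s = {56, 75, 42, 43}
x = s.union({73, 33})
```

set.union() returns a new set

set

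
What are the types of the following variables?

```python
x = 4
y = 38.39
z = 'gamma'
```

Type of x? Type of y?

x is assigned a bare integer (no decimal point), so it is an int; y is assigned a number with a decimal point, so it is a float

int, float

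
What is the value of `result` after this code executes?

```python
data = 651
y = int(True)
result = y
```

data = 651; y = 1; result = 1

1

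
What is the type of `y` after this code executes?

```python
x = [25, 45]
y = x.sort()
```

list.sort() returns None (mutates in place)

NoneType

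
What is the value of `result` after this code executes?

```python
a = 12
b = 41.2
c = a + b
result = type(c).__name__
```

a is int; b is float; c is float; result = 'float'

'float'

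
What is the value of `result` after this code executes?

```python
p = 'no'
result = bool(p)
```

p = 'no'; result = True

True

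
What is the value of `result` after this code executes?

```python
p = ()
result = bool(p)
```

p = (); result = False

False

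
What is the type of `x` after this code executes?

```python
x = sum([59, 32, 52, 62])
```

sum() of ints returns int

int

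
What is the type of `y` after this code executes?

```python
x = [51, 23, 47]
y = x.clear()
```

list.clear() returns None

NoneType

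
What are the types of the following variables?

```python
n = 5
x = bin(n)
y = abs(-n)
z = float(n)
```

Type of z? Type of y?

float() returns float; abs() of int returns int

float, int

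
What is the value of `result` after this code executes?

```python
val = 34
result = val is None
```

val = 34; result = False

False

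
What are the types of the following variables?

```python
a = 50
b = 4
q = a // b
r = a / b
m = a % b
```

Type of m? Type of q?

% of ints returns int; // returns int

int, int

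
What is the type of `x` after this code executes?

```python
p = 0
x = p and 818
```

'and' returns first falsy value (0 is int)

int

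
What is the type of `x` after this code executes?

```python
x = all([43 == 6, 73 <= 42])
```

all() returns bool

bool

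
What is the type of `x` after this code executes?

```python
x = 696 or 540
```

'or' returns first truthy value (int)

int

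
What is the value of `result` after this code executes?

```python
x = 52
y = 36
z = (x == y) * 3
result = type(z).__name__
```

x is int; y is int; z is int; result = 'int'

'int'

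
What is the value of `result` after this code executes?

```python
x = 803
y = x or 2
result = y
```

x = 803; y = 803; result = 803

803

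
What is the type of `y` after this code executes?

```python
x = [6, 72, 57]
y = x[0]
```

Indexing list[int] returns int

int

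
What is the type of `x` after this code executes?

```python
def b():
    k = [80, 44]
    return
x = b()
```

Bare return returns None

NoneType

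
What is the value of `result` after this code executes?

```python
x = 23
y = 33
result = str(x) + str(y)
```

x = 23; y = 33; result = '2333'

'2333'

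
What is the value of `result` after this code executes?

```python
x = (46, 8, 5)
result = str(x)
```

x = (46, 8, 5); result = '(46, 8, 5)'

'(46, 8, 5)'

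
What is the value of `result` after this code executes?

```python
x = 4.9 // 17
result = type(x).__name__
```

x is float; result = 'float'

'float'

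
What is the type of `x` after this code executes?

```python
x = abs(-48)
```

abs() of int returns int

int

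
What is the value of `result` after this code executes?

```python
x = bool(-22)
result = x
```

x = True; result = True

True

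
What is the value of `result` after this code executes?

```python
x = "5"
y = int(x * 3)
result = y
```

x = '5'; y = 555; result = 555

555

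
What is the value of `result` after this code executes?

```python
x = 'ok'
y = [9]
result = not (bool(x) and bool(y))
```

x = 'ok'; y = [9]; result = False

False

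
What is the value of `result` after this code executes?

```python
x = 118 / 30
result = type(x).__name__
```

x is float; result = 'float'

'float'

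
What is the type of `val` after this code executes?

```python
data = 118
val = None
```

None has type NoneType

NoneType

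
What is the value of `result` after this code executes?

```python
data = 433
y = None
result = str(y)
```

data = 433; y = None; result = 'None'

'None'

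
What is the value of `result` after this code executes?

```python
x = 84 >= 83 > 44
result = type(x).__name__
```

x is bool; result = 'bool'

'bool'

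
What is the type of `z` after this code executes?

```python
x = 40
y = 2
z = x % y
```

int % int = int

int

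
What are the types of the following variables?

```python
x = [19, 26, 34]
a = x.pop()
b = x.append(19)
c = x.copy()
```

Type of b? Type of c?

append() returns None; copy() returns list

NoneType, list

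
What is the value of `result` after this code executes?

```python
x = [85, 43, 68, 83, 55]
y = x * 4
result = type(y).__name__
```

x is list; y is list; result = 'list'

'list'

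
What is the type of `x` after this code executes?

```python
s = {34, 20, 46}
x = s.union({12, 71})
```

set.union() returns a new set

set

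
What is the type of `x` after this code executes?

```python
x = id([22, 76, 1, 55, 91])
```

id() returns int

int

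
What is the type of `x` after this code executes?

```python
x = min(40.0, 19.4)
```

min() of floats returns float

float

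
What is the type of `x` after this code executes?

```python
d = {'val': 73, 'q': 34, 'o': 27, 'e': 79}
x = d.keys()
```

.keys() returns dict_keys view

dict_keys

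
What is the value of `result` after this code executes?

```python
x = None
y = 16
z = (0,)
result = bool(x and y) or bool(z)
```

x = None; y = 16; z = (0,); result = True

True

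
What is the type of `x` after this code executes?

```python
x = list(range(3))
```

list(range()) returns list

list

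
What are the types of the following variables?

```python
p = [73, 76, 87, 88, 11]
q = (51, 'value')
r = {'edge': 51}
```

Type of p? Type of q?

p is assigned a list literal (square brackets); q is assigned a tuple (parenthesized, comma-separated values)

list, tuple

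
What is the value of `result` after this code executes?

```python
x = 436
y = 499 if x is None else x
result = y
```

x = 436; y = 436; result = 436

436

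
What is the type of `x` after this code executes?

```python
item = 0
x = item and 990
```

'and' returns first falsy value (0 is int)

int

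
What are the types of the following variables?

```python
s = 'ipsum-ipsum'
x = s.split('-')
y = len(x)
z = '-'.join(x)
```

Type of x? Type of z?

str.split() returns list; str.join() returns str

list, str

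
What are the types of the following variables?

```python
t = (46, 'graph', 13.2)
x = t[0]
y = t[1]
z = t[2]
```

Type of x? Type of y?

tuple[0] is int; tuple[1] is str

int, str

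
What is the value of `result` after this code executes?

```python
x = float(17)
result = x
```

x = 17.0; result = 17.0

17.0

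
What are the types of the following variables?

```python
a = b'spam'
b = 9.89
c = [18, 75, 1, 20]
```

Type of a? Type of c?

a is assigned a bytes literal (b'...' prefix); c is assigned a list literal (square brackets)

bytes, list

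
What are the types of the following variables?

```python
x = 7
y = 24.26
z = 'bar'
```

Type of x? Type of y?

x is assigned a bare integer (no decimal point), so it is an int; y is assigned a number with a decimal point, so it is a float

int, float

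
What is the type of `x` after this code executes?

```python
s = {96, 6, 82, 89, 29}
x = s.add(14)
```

set.add() returns None (mutates in place)

NoneType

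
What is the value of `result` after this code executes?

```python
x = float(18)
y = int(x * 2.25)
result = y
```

x = 18.0; y = 40; result = 40

40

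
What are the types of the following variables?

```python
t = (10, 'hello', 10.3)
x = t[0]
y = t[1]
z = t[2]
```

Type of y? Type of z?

tuple[1] is str; tuple[2] is float

str, float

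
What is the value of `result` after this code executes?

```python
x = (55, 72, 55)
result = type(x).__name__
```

x is tuple; result = 'tuple'

'tuple'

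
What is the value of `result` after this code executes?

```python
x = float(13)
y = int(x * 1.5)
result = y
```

x = 13.0; y = 19; result = 19

19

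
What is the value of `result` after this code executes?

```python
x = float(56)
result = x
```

x = 56.0; result = 56.0

56.0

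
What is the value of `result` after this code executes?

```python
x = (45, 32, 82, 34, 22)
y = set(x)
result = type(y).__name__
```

x is tuple; y is set; result = 'set'

'set'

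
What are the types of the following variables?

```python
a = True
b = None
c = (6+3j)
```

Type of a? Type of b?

a is assigned the constant True, which has type bool; b is assigned None, whose type is NoneType

bool, NoneType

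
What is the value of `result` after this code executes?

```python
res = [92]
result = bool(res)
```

res = [92]; result = True

True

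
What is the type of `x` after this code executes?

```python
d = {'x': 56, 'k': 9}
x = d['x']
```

Accessing dict[str, int] with str key returns int

int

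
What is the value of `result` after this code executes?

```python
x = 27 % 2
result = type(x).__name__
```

x is int; result = 'int'

'int'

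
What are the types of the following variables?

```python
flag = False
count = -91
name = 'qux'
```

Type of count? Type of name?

count is assigned a bare integer (no decimal point), so it is an int; name is assigned a quoted string literal, so it is a str

int, str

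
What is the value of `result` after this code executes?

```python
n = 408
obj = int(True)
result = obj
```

n = 408; obj = 1; result = 1

1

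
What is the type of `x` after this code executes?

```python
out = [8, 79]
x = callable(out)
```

callable() returns bool

bool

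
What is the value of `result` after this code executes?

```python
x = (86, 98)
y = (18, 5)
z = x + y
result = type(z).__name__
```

x is tuple; y is tuple; z is tuple; result = 'tuple'

'tuple'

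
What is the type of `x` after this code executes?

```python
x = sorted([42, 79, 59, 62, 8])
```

sorted() always returns list

list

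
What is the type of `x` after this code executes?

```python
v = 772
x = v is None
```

'is' comparison returns bool

bool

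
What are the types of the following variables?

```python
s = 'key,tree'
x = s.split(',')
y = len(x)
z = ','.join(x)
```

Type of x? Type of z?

str.split() returns list; str.join() returns str

list, str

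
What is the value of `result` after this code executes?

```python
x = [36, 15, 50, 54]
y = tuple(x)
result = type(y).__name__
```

x is list; y is tuple; result = 'tuple'

'tuple'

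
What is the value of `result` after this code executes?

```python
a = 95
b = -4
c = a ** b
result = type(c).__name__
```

a is int; b is int; c is float; result = 'float'

'float'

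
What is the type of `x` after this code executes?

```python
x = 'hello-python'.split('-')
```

str.split() returns list

list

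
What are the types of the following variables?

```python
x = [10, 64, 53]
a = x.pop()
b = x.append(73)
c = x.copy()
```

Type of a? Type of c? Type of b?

pop() returns element; copy() returns list; append() returns None

int, list, NoneType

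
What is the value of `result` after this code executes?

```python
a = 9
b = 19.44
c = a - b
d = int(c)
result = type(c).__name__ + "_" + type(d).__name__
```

a is int; b is float; c is float; d is int; result = 'float_int'

'float_int'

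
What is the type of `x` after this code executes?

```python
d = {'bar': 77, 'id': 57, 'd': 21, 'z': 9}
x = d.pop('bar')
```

dict.pop() returns the value

int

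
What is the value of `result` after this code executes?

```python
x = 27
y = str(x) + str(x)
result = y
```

x = 27; y = '2727'; result = '2727'

'2727'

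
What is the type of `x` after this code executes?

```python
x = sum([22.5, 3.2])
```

sum() of floats returns float

float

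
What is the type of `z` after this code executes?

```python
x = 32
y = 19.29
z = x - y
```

int - float = float

float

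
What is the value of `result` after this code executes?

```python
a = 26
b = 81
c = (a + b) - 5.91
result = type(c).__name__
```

a is int; b is int; c is float; result = 'float'

'float'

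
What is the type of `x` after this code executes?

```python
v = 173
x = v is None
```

'is' comparison returns bool

bool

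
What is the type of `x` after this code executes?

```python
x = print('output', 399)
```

print() returns None

NoneType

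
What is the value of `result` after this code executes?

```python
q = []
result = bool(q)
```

q = []; result = False

False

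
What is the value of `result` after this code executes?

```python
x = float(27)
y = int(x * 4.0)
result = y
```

x = 27.0; y = 108; result = 108

108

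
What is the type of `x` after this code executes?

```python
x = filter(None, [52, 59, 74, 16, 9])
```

filter() returns a filter object

filter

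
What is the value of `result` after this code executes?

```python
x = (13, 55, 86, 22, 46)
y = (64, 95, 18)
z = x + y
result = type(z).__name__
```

x is tuple; y is tuple; z is tuple; result = 'tuple'

'tuple'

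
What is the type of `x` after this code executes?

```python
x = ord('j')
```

ord() returns int (code point)

int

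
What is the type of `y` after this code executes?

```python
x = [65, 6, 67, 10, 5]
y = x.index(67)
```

list.index() returns int

int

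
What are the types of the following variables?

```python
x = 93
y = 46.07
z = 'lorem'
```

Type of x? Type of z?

x is assigned a bare integer (no decimal point), so it is an int; z is assigned a quoted string literal, so it is a str

int, str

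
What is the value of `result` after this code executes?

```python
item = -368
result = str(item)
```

item = -368; result = '-368'

'-368'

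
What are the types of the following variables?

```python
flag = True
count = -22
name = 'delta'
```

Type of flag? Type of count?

flag is assigned the constant True, which has type bool; count is assigned a bare integer (no decimal point), so it is an int

bool, int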